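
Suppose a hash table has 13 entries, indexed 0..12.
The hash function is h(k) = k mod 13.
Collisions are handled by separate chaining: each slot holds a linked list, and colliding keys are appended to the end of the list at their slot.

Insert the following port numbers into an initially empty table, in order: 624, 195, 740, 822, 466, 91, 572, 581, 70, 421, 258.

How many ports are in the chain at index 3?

Insert 624: h=0, bucket 0 empty → new chain.
Insert 195: h=0, bucket 0 nonempty → append to chain.
Insert 740: h=12, bucket 12 empty → new chain.
Insert 822: h=3, bucket 3 empty → new chain.
Insert 466: h=11, bucket 11 empty → new chain.
Insert 91: h=0, bucket 0 nonempty → append to chain.
Insert 572: h=0, bucket 0 nonempty → append to chain.
Insert 581: h=9, bucket 9 empty → new chain.
Insert 70: h=5, bucket 5 empty → new chain.
Insert 421: h=5, bucket 5 nonempty → append to chain.
Insert 258: h=11, bucket 11 nonempty → append to chain.
Final buckets:
0: 624 -> 195 -> 91 -> 572
1: —
2: —
3: 822
4: —
5: 70 -> 421
6: —
7: —
8: —
9: 581
10: —
11: 466 -> 258
12: 740

1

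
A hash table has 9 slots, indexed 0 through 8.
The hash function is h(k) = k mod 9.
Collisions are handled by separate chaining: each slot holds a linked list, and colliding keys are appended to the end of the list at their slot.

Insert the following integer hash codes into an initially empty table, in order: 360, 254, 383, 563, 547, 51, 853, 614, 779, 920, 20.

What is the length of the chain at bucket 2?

4

Insert 360: h=0, bucket 0 empty -> new chain.
Insert 254: h=2, bucket 2 empty -> new chain.
Insert 383: h=5, bucket 5 empty -> new chain.
Insert 563: h=5, bucket 5 nonempty -> append to chain.
Insert 547: h=7, bucket 7 empty -> new chain.
Insert 51: h=6, bucket 6 empty -> new chain.
Insert 853: h=7, bucket 7 nonempty -> append to chain.
Insert 614: h=2, bucket 2 nonempty -> append to chain.
Insert 779: h=5, bucket 5 nonempty -> append to chain.
Insert 920: h=2, bucket 2 nonempty -> append to chain.
Insert 20: h=2, bucket 2 nonempty -> append to chain.
Final buckets:
0: 360
1: —
2: 254 -> 614 -> 920 -> 20
3: —
4: —
5: 383 -> 563 -> 779
6: 51
7: 547 -> 853
8: —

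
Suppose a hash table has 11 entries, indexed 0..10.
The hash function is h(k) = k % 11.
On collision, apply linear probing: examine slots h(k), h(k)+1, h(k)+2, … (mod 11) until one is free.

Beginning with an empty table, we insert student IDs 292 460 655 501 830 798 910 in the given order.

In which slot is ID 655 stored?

7

Insert 292: h=6, slot 6 empty => index 6.
Insert 460: h=9, slot 9 empty => index 9.
Insert 655: h=6, slot 6 occupied => index 7.
Insert 501: h=6, slots 6,7 occupied => index 8.
Insert 830: h=5, slot 5 empty => index 5.
Insert 798: h=6, slots 6,7,8,9 occupied => index 10.
Insert 910: h=8, slots 8,9,10 occupied => index 0.
Table: [910, _, _, _, _, 830, 292, 655, 501, 460, 798]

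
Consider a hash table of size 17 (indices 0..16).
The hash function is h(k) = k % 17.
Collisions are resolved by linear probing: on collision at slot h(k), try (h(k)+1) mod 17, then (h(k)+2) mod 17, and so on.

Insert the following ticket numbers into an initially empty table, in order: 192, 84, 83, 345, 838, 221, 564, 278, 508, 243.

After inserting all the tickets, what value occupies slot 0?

192: h=5 → slot 5
84: h=16 → slot 16
83: h=15 → slot 15
345: h=5, probe 5,6 → slot 6
838: h=5, probe 5,6,7 → slot 7
221: h=0 → slot 0
564: h=3 → slot 3
278: h=6, probe 6,7,8 → slot 8
508: h=15, probe 15,16,0,1 → slot 1
243: h=5, probe 5,6,7,8,9 → slot 9
Table: [221, 508, —, 564, —, 192, 345, 838, 278, 243, —, —, —, —, —, 83, 84]

221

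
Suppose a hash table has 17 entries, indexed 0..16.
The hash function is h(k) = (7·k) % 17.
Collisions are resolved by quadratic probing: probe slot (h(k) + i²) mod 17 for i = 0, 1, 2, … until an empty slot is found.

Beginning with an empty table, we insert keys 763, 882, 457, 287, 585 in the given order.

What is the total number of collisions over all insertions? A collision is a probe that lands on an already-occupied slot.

763: h=3 → slot 3
882: h=3, probe 3,4 → slot 4
457: h=3, probe 3,4,7 → slot 7
287: h=3, probe 3,4,7,12 → slot 12
585: h=15 → slot 15
Table: [∅, ∅, ∅, 763, 882, ∅, ∅, 457, ∅, ∅, ∅, ∅, 287, ∅, ∅, 585, ∅]

6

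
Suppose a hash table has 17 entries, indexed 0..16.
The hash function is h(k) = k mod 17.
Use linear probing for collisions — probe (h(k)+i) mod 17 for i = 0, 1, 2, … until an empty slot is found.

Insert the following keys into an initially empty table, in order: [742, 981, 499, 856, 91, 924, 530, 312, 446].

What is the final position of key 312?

742 hashes to 11; slot 11 is free → place at 11.
981 hashes to 12; slot 12 is free → place at 12.
499 hashes to 6; slot 6 is free → place at 6.
856 hashes to 6; 6 taken → place at 7.
91 hashes to 6; 6,7 taken → place at 8.
924 hashes to 6; 6,7,8 taken → place at 9.
530 hashes to 3; slot 3 is free → place at 3.
312 hashes to 6; 6,7,8,9 taken → place at 10.
446 hashes to 4; slot 4 is free → place at 4.
Table: [∅, ∅, ∅, 530, 446, ∅, 499, 856, 91, 924, 312, 742, 981, ∅, ∅, ∅, ∅]

10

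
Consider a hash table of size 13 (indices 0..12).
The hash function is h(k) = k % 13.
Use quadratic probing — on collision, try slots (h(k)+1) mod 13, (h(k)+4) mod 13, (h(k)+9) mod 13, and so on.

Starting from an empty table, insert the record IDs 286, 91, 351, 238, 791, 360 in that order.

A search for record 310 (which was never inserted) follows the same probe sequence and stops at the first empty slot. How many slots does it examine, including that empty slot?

286 hashes to 0; slot 0 is free => place at 0.
91 hashes to 0; 0 taken => place at 1.
351 hashes to 0; 0,1 taken => place at 4.
238 hashes to 4; 4 taken => place at 5.
791 hashes to 11; slot 11 is free => place at 11.
360 hashes to 9; slot 9 is free => place at 9.
Table: [286, 91, -, -, 351, 238, -, -, -, 360, -, 791, -]
Lookup 310: h=11, probe 11,12 → slot 12 empty, not found.

2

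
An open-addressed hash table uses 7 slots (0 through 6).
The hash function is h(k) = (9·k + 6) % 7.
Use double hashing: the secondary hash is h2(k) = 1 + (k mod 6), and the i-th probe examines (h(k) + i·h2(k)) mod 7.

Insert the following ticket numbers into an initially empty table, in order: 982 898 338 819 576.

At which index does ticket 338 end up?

982 hashes to 3; slot 3 is free → place at 3.
898 hashes to 3, h2=5; 3 taken → place at 1.
338 hashes to 3, h2=3; 3 taken → place at 6.
819 hashes to 6, h2=4; 6,3 taken → place at 0.
576 hashes to 3, h2=1; 3 taken → place at 4.
Table: [819, 898, —, 982, 576, —, 338]

6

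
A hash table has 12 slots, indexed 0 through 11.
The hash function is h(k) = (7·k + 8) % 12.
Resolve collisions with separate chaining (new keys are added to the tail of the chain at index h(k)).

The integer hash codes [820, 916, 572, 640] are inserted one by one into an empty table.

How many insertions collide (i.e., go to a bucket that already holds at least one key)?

Insert 820: h=0, bucket 0 empty → new chain.
Insert 916: h=0, bucket 0 nonempty → append to chain.
Insert 572: h=4, bucket 4 empty → new chain.
Insert 640: h=0, bucket 0 nonempty → append to chain.
Final buckets:
0: 820 -> 916 -> 640
1: ∅
2: ∅
3: ∅
4: 572
5: ∅
6: ∅
7: ∅
8: ∅
9: ∅
10: ∅
11: ∅

2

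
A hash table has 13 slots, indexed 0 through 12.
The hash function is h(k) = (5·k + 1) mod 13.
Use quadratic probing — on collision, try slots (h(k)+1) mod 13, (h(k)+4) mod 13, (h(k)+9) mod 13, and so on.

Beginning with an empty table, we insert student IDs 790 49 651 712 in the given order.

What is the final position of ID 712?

Insert 790: h=12, slot 12 empty -> index 12.
Insert 49: h=12, slot 12 occupied -> index 0.
Insert 651: h=6, slot 6 empty -> index 6.
Insert 712: h=12, slots 12,0 occupied -> index 3.
Table: [49, ., ., 712, ., ., 651, ., ., ., ., ., 790]

3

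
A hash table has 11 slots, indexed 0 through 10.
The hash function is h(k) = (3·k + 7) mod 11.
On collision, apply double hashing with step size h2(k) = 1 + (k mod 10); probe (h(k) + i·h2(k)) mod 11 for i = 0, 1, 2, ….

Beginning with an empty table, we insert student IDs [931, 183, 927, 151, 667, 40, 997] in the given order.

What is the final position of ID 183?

10

931 hashes to 6; slot 6 is free -> place at 6.
183 hashes to 6, h2=4; 6 taken -> place at 10.
927 hashes to 5; slot 5 is free -> place at 5.
151 hashes to 9; slot 9 is free -> place at 9.
667 hashes to 6, h2=8; 6 taken -> place at 3.
40 hashes to 6, h2=1; 6 taken -> place at 7.
997 hashes to 6, h2=8; 6,3 taken -> place at 0.
Table: [997, -, -, 667, -, 927, 931, 40, -, 151, 183]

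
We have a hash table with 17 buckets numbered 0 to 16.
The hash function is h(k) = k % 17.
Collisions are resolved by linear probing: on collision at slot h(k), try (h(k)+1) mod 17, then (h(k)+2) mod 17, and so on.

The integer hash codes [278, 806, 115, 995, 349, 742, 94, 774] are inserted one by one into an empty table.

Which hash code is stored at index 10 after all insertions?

278 hashes to 6; slot 6 is free -> place at 6.
806 hashes to 7; slot 7 is free -> place at 7.
115 hashes to 13; slot 13 is free -> place at 13.
995 hashes to 9; slot 9 is free -> place at 9.
349 hashes to 9; 9 taken -> place at 10.
742 hashes to 11; slot 11 is free -> place at 11.
94 hashes to 9; 9,10,11 taken -> place at 12.
774 hashes to 9; 9,10,11,12,13 taken -> place at 14.
Table: [-, -, -, -, -, -, 278, 806, -, 995, 349, 742, 94, 115, 774, -, -]

349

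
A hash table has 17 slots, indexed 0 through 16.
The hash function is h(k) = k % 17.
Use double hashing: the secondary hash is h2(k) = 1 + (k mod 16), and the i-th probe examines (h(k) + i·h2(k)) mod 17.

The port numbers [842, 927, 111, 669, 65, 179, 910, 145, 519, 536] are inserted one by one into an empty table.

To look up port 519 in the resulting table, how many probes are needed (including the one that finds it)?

842: h=9 -> slot 9
927: h=9, h2=16, probe 9,8 -> slot 8
111: h=9, h2=16, probe 9,8,7 -> slot 7
669: h=6 -> slot 6
65: h=14 -> slot 14
179: h=9, h2=4, probe 9,13 -> slot 13
910: h=9, h2=15, probe 9,7,5 -> slot 5
145: h=9, h2=2, probe 9,11 -> slot 11
519: h=9, h2=8, probe 9,0 -> slot 0
536: h=9, h2=9, probe 9,1 -> slot 1
Table: [519, 536, —, —, —, 910, 669, 111, 927, 842, —, 145, —, 179, 65, —, —]
Lookup 519: h=9, h2=8, probe 9,0 → found at 0.

2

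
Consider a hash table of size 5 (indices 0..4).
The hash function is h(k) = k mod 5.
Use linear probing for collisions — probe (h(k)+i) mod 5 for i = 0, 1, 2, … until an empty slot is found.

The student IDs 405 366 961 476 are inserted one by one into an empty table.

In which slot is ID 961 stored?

2

405 hashes to 0; slot 0 is free => place at 0.
366 hashes to 1; slot 1 is free => place at 1.
961 hashes to 1; 1 taken => place at 2.
476 hashes to 1; 1,2 taken => place at 3.
Table: [405, 366, 961, 476, -]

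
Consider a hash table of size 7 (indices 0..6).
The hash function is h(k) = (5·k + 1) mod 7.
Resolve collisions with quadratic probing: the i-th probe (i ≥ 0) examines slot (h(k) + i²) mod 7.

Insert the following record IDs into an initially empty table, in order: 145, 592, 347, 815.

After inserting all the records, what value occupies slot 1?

347

Insert 145: h=5, slot 5 empty → index 5.
Insert 592: h=0, slot 0 empty → index 0.
Insert 347: h=0, slot 0 occupied → index 1.
Insert 815: h=2, slot 2 empty → index 2.
Table: [592, 347, 815, ∅, ∅, 145, ∅]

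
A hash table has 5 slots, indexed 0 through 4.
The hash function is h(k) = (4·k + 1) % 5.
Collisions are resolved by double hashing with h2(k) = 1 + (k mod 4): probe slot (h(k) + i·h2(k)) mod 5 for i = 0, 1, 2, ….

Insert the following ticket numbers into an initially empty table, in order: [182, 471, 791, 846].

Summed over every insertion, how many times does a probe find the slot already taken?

4

Insert 182: h=4, slot 4 empty => index 4.
Insert 471: h=0, slot 0 empty => index 0.
Insert 791: h=0, h2=4, slots 0,4 occupied => index 3.
Insert 846: h=0, h2=3, slots 0,3 occupied => index 1.
Table: [471, 846, ∅, 791, 182]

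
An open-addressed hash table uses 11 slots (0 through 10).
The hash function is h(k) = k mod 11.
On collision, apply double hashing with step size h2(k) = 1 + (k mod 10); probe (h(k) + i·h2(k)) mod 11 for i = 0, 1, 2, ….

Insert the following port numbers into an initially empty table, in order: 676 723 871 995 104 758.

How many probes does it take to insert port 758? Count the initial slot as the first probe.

3

676 hashes to 5; slot 5 is free -> place at 5.
723 hashes to 8; slot 8 is free -> place at 8.
871 hashes to 2; slot 2 is free -> place at 2.
995 hashes to 5, h2=6; 5 taken -> place at 0.
104 hashes to 5, h2=5; 5 taken -> place at 10.
758 hashes to 10, h2=9; 10,8 taken -> place at 6.
Table: [995, ∅, 871, ∅, ∅, 676, 758, ∅, 723, ∅, 104]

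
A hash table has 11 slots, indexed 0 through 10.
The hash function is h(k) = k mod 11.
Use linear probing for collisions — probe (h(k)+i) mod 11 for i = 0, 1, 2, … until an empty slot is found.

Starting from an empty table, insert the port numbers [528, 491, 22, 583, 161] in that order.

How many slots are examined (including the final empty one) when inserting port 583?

3

528 hashes to 0; slot 0 is free => place at 0.
491 hashes to 7; slot 7 is free => place at 7.
22 hashes to 0; 0 taken => place at 1.
583 hashes to 0; 0,1 taken => place at 2.
161 hashes to 7; 7 taken => place at 8.
Table: [528, 22, 583, -, -, -, -, 491, 161, -, -]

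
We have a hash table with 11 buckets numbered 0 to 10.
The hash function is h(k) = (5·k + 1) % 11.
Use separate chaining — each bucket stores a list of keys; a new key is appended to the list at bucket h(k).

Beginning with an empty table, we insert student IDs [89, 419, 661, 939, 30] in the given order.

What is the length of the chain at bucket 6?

Insert 89: h=6, bucket 6 empty -> new chain.
Insert 419: h=6, bucket 6 nonempty -> append to chain.
Insert 661: h=6, bucket 6 nonempty -> append to chain.
Insert 939: h=10, bucket 10 empty -> new chain.
Insert 30: h=8, bucket 8 empty -> new chain.
Final buckets:
0: ∅
1: ∅
2: ∅
3: ∅
4: ∅
5: ∅
6: 89 -> 419 -> 661
7: ∅
8: 30
9: ∅
10: 939

3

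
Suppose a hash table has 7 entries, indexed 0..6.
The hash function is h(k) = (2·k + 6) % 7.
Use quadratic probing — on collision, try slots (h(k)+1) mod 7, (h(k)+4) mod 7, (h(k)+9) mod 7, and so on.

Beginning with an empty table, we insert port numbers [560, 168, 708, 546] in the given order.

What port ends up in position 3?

560 hashes to 6; slot 6 is free → place at 6.
168 hashes to 6; 6 taken → place at 0.
708 hashes to 1; slot 1 is free → place at 1.
546 hashes to 6; 6,0 taken → place at 3.
Table: [168, 708, ., 546, ., ., 560]

546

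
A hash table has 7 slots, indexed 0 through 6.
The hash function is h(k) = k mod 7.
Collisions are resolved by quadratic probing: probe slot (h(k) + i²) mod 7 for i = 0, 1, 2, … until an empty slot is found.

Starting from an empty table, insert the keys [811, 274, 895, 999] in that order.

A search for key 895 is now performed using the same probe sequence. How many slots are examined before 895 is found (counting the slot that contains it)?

811: h=6 → slot 6
274: h=1 → slot 1
895: h=6, probe 6,0 → slot 0
999: h=5 → slot 5
Table: [895, 274, ∅, ∅, ∅, 999, 811]
Lookup 895: h=6, probe 6,0 → found at 0.

2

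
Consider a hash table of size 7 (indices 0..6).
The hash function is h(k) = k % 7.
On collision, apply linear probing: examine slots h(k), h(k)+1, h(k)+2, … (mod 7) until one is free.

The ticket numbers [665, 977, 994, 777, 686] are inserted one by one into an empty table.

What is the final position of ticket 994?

1

Insert 665: h=0, slot 0 empty -> index 0.
Insert 977: h=4, slot 4 empty -> index 4.
Insert 994: h=0, slot 0 occupied -> index 1.
Insert 777: h=0, slots 0,1 occupied -> index 2.
Insert 686: h=0, slots 0,1,2 occupied -> index 3.
Table: [665, 994, 777, 686, 977, —, —]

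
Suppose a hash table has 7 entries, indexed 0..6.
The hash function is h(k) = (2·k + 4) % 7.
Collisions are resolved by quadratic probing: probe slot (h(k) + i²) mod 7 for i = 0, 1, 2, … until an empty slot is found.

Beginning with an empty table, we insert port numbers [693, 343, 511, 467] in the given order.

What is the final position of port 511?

693 hashes to 4; slot 4 is free => place at 4.
343 hashes to 4; 4 taken => place at 5.
511 hashes to 4; 4,5 taken => place at 1.
467 hashes to 0; slot 0 is free => place at 0.
Table: [467, 511, ∅, ∅, 693, 343, ∅]

1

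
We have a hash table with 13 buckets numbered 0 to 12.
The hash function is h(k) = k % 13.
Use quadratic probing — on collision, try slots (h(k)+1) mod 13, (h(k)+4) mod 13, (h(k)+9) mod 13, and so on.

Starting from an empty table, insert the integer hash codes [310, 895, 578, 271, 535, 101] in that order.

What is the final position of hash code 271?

Insert 310: h=11, slot 11 empty => index 11.
Insert 895: h=11, slot 11 occupied => index 12.
Insert 578: h=6, slot 6 empty => index 6.
Insert 271: h=11, slots 11,12 occupied => index 2.
Insert 535: h=2, slot 2 occupied => index 3.
Insert 101: h=10, slot 10 empty => index 10.
Table: [-, -, 271, 535, -, -, 578, -, -, -, 101, 310, 895]

2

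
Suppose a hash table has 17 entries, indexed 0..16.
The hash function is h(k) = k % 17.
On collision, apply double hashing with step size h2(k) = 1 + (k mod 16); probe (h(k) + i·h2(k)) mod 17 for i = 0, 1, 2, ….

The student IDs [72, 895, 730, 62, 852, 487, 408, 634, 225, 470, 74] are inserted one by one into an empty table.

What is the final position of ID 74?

15

72 hashes to 4; slot 4 is free => place at 4.
895 hashes to 11; slot 11 is free => place at 11.
730 hashes to 16; slot 16 is free => place at 16.
62 hashes to 11, h2=15; 11 taken => place at 9.
852 hashes to 2; slot 2 is free => place at 2.
487 hashes to 11, h2=8; 11,2 taken => place at 10.
408 hashes to 0; slot 0 is free => place at 0.
634 hashes to 5; slot 5 is free => place at 5.
225 hashes to 4, h2=2; 4 taken => place at 6.
470 hashes to 11, h2=7; 11 taken => place at 1.
74 hashes to 6, h2=11; 6,0,11,5,16,10,4 taken => place at 15.
Table: [408, 470, 852, -, 72, 634, 225, -, -, 62, 487, 895, -, -, -, 74, 730]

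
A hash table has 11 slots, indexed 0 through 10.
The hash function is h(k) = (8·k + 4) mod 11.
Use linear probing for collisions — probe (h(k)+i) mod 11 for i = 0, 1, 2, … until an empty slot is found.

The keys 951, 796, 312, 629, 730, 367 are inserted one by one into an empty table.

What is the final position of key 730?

5

951: h=0 -> slot 0
796: h=3 -> slot 3
312: h=3, probe 3,4 -> slot 4
629: h=9 -> slot 9
730: h=3, probe 3,4,5 -> slot 5
367: h=3, probe 3,4,5,6 -> slot 6
Table: [951, —, —, 796, 312, 730, 367, —, —, 629, —]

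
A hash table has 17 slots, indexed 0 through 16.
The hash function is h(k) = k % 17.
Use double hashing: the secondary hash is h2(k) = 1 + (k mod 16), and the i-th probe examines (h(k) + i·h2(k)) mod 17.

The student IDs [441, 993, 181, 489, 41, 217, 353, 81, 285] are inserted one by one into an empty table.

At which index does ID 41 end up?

Insert 441: h=16, slot 16 empty → index 16.
Insert 993: h=7, slot 7 empty → index 7.
Insert 181: h=11, slot 11 empty → index 11.
Insert 489: h=13, slot 13 empty → index 13.
Insert 41: h=7, h2=10, slot 7 occupied → index 0.
Insert 217: h=13, h2=10, slot 13 occupied → index 6.
Insert 353: h=13, h2=2, slot 13 occupied → index 15.
Insert 81: h=13, h2=2, slots 13,15,0 occupied → index 2.
Insert 285: h=13, h2=14, slot 13 occupied → index 10.
Table: [41, ∅, 81, ∅, ∅, ∅, 217, 993, ∅, ∅, 285, 181, ∅, 489, ∅, 353, 441]

0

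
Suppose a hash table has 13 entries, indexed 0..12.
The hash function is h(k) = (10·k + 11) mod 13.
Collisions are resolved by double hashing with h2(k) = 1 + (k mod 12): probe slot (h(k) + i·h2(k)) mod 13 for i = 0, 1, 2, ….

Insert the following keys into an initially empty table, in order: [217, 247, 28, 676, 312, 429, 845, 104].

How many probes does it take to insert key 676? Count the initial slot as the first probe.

Insert 217: h=10, slot 10 empty => index 10.
Insert 247: h=11, slot 11 empty => index 11.
Insert 28: h=5, slot 5 empty => index 5.
Insert 676: h=11, h2=5, slot 11 occupied => index 3.
Insert 312: h=11, h2=1, slot 11 occupied => index 12.
Insert 429: h=11, h2=10, slot 11 occupied => index 8.
Insert 845: h=11, h2=6, slot 11 occupied => index 4.
Insert 104: h=11, h2=9, slot 11 occupied => index 7.
Table: [∅, ∅, ∅, 676, 845, 28, ∅, 104, 429, ∅, 217, 247, 312]

2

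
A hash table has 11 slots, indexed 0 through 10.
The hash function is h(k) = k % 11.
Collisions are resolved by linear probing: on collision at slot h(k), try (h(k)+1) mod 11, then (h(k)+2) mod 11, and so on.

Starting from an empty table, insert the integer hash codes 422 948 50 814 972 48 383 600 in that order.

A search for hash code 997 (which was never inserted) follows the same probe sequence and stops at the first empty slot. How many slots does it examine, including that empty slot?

422: h=4 -> slot 4
948: h=2 -> slot 2
50: h=6 -> slot 6
814: h=0 -> slot 0
972: h=4, probe 4,5 -> slot 5
48: h=4, probe 4,5,6,7 -> slot 7
383: h=9 -> slot 9
600: h=6, probe 6,7,8 -> slot 8
Table: [814, -, 948, -, 422, 972, 50, 48, 600, 383, -]
Lookup 997: h=7, probe 7,8,9,10 → slot 10 empty, not found.

4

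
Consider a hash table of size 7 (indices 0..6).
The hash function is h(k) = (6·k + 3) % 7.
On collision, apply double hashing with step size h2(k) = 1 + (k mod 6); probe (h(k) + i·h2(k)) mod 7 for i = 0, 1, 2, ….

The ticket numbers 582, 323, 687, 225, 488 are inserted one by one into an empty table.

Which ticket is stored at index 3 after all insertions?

582: h=2 => slot 2
323: h=2, h2=6, probe 2,1 => slot 1
687: h=2, h2=4, probe 2,6 => slot 6
225: h=2, h2=4, probe 2,6,3 => slot 3
488: h=5 => slot 5
Table: [., 323, 582, 225, ., 488, 687]

225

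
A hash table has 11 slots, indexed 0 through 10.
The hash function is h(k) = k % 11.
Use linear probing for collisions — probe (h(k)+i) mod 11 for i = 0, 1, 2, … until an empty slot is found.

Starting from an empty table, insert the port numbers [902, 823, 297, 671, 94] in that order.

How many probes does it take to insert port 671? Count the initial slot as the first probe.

3

Insert 902: h=0, slot 0 empty -> index 0.
Insert 823: h=9, slot 9 empty -> index 9.
Insert 297: h=0, slot 0 occupied -> index 1.
Insert 671: h=0, slots 0,1 occupied -> index 2.
Insert 94: h=6, slot 6 empty -> index 6.
Table: [902, 297, 671, _, _, _, 94, _, _, 823, _]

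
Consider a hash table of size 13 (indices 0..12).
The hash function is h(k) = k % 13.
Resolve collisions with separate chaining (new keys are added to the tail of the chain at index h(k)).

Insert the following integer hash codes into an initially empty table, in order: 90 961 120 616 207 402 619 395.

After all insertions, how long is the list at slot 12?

90 → bucket 12
961 → bucket 12 (collision)
120 → bucket 3
616 → bucket 5
207 → bucket 12 (collision)
402 → bucket 12 (collision)
619 → bucket 8
395 → bucket 5 (collision)
Final buckets:
0: —
1: —
2: —
3: 120
4: —
5: 616 -> 395
6: —
7: —
8: 619
9: —
10: —
11: —
12: 90 -> 961 -> 207 -> 402

4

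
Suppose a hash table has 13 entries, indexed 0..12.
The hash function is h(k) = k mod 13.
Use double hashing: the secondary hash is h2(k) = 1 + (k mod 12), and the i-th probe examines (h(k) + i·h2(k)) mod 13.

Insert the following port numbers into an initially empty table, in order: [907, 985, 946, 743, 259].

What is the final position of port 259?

907: h=10 => slot 10
985: h=10, h2=2, probe 10,12 => slot 12
946: h=10, h2=11, probe 10,8 => slot 8
743: h=2 => slot 2
259: h=12, h2=8, probe 12,7 => slot 7
Table: [-, -, 743, -, -, -, -, 259, 946, -, 907, -, 985]

7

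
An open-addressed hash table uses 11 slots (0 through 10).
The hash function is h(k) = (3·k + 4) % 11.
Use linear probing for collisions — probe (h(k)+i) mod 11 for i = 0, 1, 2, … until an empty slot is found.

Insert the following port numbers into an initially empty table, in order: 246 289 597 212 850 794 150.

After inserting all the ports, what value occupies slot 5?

246

246 hashes to 5; slot 5 is free → place at 5.
289 hashes to 2; slot 2 is free → place at 2.
597 hashes to 2; 2 taken → place at 3.
212 hashes to 2; 2,3 taken → place at 4.
850 hashes to 2; 2,3,4,5 taken → place at 6.
794 hashes to 10; slot 10 is free → place at 10.
150 hashes to 3; 3,4,5,6 taken → place at 7.
Table: [., ., 289, 597, 212, 246, 850, 150, ., ., 794]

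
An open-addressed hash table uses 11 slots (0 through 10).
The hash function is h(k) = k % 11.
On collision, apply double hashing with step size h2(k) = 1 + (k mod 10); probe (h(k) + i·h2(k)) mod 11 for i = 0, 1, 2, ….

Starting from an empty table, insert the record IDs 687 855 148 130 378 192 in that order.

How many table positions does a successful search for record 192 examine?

687: h=5 -> slot 5
855: h=8 -> slot 8
148: h=5, h2=9, probe 5,3 -> slot 3
130: h=9 -> slot 9
378: h=4 -> slot 4
192: h=5, h2=3, probe 5,8,0 -> slot 0
Table: [192, ∅, ∅, 148, 378, 687, ∅, ∅, 855, 130, ∅]
Lookup 192: h=5, h2=3, probe 5,8,0 → found at 0.

3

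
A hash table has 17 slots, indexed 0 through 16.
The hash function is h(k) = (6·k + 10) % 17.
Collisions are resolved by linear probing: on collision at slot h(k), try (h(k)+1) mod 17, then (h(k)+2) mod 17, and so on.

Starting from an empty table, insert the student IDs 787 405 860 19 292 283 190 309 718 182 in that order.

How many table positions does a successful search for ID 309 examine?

787: h=6 => slot 6
405: h=9 => slot 9
860: h=2 => slot 2
19: h=5 => slot 5
292: h=11 => slot 11
283: h=8 => slot 8
190: h=11, probe 11,12 => slot 12
309: h=11, probe 11,12,13 => slot 13
718: h=0 => slot 0
182: h=14 => slot 14
Table: [718, —, 860, —, —, 19, 787, —, 283, 405, —, 292, 190, 309, 182, —, —]
Lookup 309: h=11, probe 11,12,13 → found at 13.

3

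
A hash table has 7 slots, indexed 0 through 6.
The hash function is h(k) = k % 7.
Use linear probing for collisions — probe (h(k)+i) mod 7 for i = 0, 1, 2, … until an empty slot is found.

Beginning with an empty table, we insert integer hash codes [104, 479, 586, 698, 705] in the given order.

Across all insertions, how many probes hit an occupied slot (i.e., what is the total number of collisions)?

104: h=6 -> slot 6
479: h=3 -> slot 3
586: h=5 -> slot 5
698: h=5, probe 5,6,0 -> slot 0
705: h=5, probe 5,6,0,1 -> slot 1
Table: [698, 705, _, 479, _, 586, 104]

5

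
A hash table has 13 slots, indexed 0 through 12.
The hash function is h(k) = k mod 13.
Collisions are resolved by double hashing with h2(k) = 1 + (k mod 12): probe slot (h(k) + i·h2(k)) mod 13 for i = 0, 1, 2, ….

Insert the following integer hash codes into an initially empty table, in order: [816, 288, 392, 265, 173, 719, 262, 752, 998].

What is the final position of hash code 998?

6

Insert 816: h=10, slot 10 empty -> index 10.
Insert 288: h=2, slot 2 empty -> index 2.
Insert 392: h=2, h2=9, slot 2 occupied -> index 11.
Insert 265: h=5, slot 5 empty -> index 5.
Insert 173: h=4, slot 4 empty -> index 4.
Insert 719: h=4, h2=12, slot 4 occupied -> index 3.
Insert 262: h=2, h2=11, slot 2 occupied -> index 0.
Insert 752: h=11, h2=9, slot 11 occupied -> index 7.
Insert 998: h=10, h2=3, slots 10,0,3 occupied -> index 6.
Table: [262, ∅, 288, 719, 173, 265, 998, 752, ∅, ∅, 816, 392, ∅]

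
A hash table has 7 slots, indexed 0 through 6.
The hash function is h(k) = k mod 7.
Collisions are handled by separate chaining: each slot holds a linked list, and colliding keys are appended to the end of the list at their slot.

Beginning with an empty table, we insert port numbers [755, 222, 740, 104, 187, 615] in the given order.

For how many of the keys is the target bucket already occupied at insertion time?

4

755 -> bucket 6
222 -> bucket 5
740 -> bucket 5 (collision)
104 -> bucket 6 (collision)
187 -> bucket 5 (collision)
615 -> bucket 6 (collision)
Final buckets:
0: _
1: _
2: _
3: _
4: _
5: 222 -> 740 -> 187
6: 755 -> 104 -> 615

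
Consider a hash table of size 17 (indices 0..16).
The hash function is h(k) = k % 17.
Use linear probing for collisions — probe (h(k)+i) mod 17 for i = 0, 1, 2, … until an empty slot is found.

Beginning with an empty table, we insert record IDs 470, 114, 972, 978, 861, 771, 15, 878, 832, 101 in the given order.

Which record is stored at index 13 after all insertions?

861

Insert 470: h=11, slot 11 empty -> index 11.
Insert 114: h=12, slot 12 empty -> index 12.
Insert 972: h=3, slot 3 empty -> index 3.
Insert 978: h=9, slot 9 empty -> index 9.
Insert 861: h=11, slots 11,12 occupied -> index 13.
Insert 771: h=6, slot 6 empty -> index 6.
Insert 15: h=15, slot 15 empty -> index 15.
Insert 878: h=11, slots 11,12,13 occupied -> index 14.
Insert 832: h=16, slot 16 empty -> index 16.
Insert 101: h=16, slot 16 occupied -> index 0.
Table: [101, ., ., 972, ., ., 771, ., ., 978, ., 470, 114, 861, 878, 15, 832]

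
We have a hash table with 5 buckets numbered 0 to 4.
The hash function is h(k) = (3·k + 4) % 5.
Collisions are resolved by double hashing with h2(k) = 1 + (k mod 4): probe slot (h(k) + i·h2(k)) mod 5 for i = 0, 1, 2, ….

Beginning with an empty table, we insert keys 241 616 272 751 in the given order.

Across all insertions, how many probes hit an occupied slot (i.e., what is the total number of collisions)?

241: h=2 -> slot 2
616: h=2, h2=1, probe 2,3 -> slot 3
272: h=0 -> slot 0
751: h=2, h2=4, probe 2,1 -> slot 1
Table: [272, 751, 241, 616, .]

2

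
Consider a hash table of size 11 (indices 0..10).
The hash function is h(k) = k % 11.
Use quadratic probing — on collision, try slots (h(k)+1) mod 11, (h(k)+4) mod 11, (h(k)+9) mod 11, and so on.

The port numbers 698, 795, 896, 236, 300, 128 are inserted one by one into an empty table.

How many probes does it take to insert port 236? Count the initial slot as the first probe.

698: h=5 -> slot 5
795: h=3 -> slot 3
896: h=5, probe 5,6 -> slot 6
236: h=5, probe 5,6,9 -> slot 9
300: h=3, probe 3,4 -> slot 4
128: h=7 -> slot 7
Table: [-, -, -, 795, 300, 698, 896, 128, -, 236, -]

3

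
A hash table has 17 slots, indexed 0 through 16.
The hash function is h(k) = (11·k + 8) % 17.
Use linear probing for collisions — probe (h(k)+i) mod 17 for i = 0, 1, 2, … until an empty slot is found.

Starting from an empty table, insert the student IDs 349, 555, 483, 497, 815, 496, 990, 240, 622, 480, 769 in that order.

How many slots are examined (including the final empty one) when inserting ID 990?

Insert 349: h=5, slot 5 empty -> index 5.
Insert 555: h=10, slot 10 empty -> index 10.
Insert 483: h=0, slot 0 empty -> index 0.
Insert 497: h=1, slot 1 empty -> index 1.
Insert 815: h=14, slot 14 empty -> index 14.
Insert 496: h=7, slot 7 empty -> index 7.
Insert 990: h=1, slot 1 occupied -> index 2.
Insert 240: h=13, slot 13 empty -> index 13.
Insert 622: h=16, slot 16 empty -> index 16.
Insert 480: h=1, slots 1,2 occupied -> index 3.
Insert 769: h=1, slots 1,2,3 occupied -> index 4.
Table: [483, 497, 990, 480, 769, 349, —, 496, —, —, 555, —, —, 240, 815, —, 622]

2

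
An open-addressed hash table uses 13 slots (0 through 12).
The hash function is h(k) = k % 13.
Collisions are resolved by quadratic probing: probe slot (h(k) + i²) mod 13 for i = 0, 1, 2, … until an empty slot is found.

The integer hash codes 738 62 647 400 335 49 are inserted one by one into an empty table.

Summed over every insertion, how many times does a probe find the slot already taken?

738: h=10 → slot 10
62: h=10, probe 10,11 → slot 11
647: h=10, probe 10,11,1 → slot 1
400: h=10, probe 10,11,1,6 → slot 6
335: h=10, probe 10,11,1,6,0 → slot 0
49: h=10, probe 10,11,1,6,0,9 → slot 9
Table: [335, 647, —, —, —, —, 400, —, —, 49, 738, 62, —]

15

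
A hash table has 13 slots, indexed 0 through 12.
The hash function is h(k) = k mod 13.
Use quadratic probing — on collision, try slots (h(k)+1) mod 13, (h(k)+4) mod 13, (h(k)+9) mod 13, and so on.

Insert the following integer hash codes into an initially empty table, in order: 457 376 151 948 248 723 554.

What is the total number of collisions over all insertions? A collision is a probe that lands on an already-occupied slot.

457: h=2 => slot 2
376: h=12 => slot 12
151: h=8 => slot 8
948: h=12, probe 12,0 => slot 0
248: h=1 => slot 1
723: h=8, probe 8,9 => slot 9
554: h=8, probe 8,9,12,4 => slot 4
Table: [948, 248, 457, -, 554, -, -, -, 151, 723, -, -, 376]

5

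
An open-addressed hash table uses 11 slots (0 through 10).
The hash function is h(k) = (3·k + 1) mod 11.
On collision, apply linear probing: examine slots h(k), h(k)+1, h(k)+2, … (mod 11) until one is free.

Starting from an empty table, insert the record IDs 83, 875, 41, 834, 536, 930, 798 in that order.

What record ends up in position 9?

Insert 83: h=8, slot 8 empty → index 8.
Insert 875: h=8, slot 8 occupied → index 9.
Insert 41: h=3, slot 3 empty → index 3.
Insert 834: h=6, slot 6 empty → index 6.
Insert 536: h=3, slot 3 occupied → index 4.
Insert 930: h=8, slots 8,9 occupied → index 10.
Insert 798: h=8, slots 8,9,10 occupied → index 0.
Table: [798, -, -, 41, 536, -, 834, -, 83, 875, 930]

875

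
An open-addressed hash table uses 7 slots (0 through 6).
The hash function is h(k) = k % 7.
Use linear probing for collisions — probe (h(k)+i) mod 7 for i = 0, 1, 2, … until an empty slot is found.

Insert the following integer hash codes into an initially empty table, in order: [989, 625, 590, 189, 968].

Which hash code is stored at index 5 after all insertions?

989 hashes to 2; slot 2 is free => place at 2.
625 hashes to 2; 2 taken => place at 3.
590 hashes to 2; 2,3 taken => place at 4.
189 hashes to 0; slot 0 is free => place at 0.
968 hashes to 2; 2,3,4 taken => place at 5.
Table: [189, ∅, 989, 625, 590, 968, ∅]

968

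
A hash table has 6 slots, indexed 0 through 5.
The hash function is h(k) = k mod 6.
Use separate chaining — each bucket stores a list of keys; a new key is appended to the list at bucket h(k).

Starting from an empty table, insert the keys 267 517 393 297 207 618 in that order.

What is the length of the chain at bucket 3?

267 -> bucket 3
517 -> bucket 1
393 -> bucket 3 (collision)
297 -> bucket 3 (collision)
207 -> bucket 3 (collision)
618 -> bucket 0
Final buckets:
0: 618
1: 517
2: —
3: 267 -> 393 -> 297 -> 207
4: —
5: —

4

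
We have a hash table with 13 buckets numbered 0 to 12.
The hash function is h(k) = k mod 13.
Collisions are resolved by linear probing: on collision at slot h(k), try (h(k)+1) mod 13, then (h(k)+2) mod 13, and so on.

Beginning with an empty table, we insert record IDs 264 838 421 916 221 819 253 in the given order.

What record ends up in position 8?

Insert 264: h=4, slot 4 empty => index 4.
Insert 838: h=6, slot 6 empty => index 6.
Insert 421: h=5, slot 5 empty => index 5.
Insert 916: h=6, slot 6 occupied => index 7.
Insert 221: h=0, slot 0 empty => index 0.
Insert 819: h=0, slot 0 occupied => index 1.
Insert 253: h=6, slots 6,7 occupied => index 8.
Table: [221, 819, _, _, 264, 421, 838, 916, 253, _, _, _, _]

253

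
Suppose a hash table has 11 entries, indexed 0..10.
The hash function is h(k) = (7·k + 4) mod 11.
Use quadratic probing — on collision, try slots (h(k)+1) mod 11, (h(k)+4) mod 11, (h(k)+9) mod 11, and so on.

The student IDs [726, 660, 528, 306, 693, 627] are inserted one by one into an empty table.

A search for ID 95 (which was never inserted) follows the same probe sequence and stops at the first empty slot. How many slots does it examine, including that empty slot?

2

Insert 726: h=4, slot 4 empty => index 4.
Insert 660: h=4, slot 4 occupied => index 5.
Insert 528: h=4, slots 4,5 occupied => index 8.
Insert 306: h=1, slot 1 empty => index 1.
Insert 693: h=4, slots 4,5,8 occupied => index 2.
Insert 627: h=4, slots 4,5,8,2 occupied => index 9.
Table: [-, 306, 693, -, 726, 660, -, -, 528, 627, -]
Lookup 95: h=9, probe 9,10 → slot 10 empty, not found.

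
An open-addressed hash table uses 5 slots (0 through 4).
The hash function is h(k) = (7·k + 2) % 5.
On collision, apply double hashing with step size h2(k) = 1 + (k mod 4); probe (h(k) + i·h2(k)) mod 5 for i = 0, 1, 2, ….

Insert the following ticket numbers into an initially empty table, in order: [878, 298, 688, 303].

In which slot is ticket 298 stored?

1

878: h=3 -> slot 3
298: h=3, h2=3, probe 3,1 -> slot 1
688: h=3, h2=1, probe 3,4 -> slot 4
303: h=3, h2=4, probe 3,2 -> slot 2
Table: [., 298, 303, 878, 688]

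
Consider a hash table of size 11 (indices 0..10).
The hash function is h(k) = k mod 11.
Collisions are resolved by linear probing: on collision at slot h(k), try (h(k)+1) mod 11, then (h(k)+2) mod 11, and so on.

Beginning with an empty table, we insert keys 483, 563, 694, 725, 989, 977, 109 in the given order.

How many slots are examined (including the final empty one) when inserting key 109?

483 hashes to 10; slot 10 is free => place at 10.
563 hashes to 2; slot 2 is free => place at 2.
694 hashes to 1; slot 1 is free => place at 1.
725 hashes to 10; 10 taken => place at 0.
989 hashes to 10; 10,0,1,2 taken => place at 3.
977 hashes to 9; slot 9 is free => place at 9.
109 hashes to 10; 10,0,1,2,3 taken => place at 4.
Table: [725, 694, 563, 989, 109, _, _, _, _, 977, 483]

6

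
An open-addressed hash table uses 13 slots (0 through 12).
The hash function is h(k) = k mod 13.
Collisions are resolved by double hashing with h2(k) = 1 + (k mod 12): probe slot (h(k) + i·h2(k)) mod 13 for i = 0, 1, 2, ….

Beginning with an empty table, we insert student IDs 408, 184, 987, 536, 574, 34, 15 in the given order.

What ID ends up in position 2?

184

Insert 408: h=5, slot 5 empty => index 5.
Insert 184: h=2, slot 2 empty => index 2.
Insert 987: h=12, slot 12 empty => index 12.
Insert 536: h=3, slot 3 empty => index 3.
Insert 574: h=2, h2=11, slot 2 occupied => index 0.
Insert 34: h=8, slot 8 empty => index 8.
Insert 15: h=2, h2=4, slot 2 occupied => index 6.
Table: [574, ∅, 184, 536, ∅, 408, 15, ∅, 34, ∅, ∅, ∅, 987]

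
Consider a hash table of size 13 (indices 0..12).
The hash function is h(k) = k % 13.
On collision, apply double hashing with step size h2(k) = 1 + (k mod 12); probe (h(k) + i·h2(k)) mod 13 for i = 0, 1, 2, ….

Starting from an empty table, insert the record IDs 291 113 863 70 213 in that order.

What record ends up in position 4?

863

291 hashes to 5; slot 5 is free → place at 5.
113 hashes to 9; slot 9 is free → place at 9.
863 hashes to 5, h2=12; 5 taken → place at 4.
70 hashes to 5, h2=11; 5 taken → place at 3.
213 hashes to 5, h2=10; 5 taken → place at 2.
Table: [_, _, 213, 70, 863, 291, _, _, _, 113, _, _, _]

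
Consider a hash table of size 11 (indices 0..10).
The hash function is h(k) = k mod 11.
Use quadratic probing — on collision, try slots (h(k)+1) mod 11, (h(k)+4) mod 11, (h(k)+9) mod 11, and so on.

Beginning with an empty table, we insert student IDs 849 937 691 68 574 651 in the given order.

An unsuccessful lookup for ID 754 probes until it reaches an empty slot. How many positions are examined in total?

Insert 849: h=2, slot 2 empty => index 2.
Insert 937: h=2, slot 2 occupied => index 3.
Insert 691: h=9, slot 9 empty => index 9.
Insert 68: h=2, slots 2,3 occupied => index 6.
Insert 574: h=2, slots 2,3,6 occupied => index 0.
Insert 651: h=2, slots 2,3,6,0 occupied => index 7.
Table: [574, ∅, 849, 937, ∅, ∅, 68, 651, ∅, 691, ∅]
Lookup 754: h=6, probe 6,7,10 → slot 10 empty, not found.

3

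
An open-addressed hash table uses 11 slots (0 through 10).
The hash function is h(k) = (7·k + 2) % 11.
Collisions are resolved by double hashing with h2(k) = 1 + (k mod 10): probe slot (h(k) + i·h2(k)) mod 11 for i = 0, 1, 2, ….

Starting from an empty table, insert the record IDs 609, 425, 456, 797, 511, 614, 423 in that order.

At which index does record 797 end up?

Insert 609: h=8, slot 8 empty => index 8.
Insert 425: h=7, slot 7 empty => index 7.
Insert 456: h=4, slot 4 empty => index 4.
Insert 797: h=4, h2=8, slot 4 occupied => index 1.
Insert 511: h=4, h2=2, slot 4 occupied => index 6.
Insert 614: h=10, slot 10 empty => index 10.
Insert 423: h=4, h2=4, slots 4,8,1 occupied => index 5.
Table: [—, 797, —, —, 456, 423, 511, 425, 609, —, 614]

1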